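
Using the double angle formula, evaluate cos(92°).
cos(92°) = 2cos²46° - 1 = -0.0349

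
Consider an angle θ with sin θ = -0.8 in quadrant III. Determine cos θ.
cos θ = ±√(1 - sin²θ) = -0.6 (negative in QIII)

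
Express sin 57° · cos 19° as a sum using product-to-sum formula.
sin 57° cos 19° = (1/2)[sin(57°+19°) + sin(57°-19°)]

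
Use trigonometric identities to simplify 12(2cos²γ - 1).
12(2cos²γ - 1) = 12(cos(2γ)) (using Double angle)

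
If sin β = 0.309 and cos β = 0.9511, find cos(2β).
cos(2β) = cos²β - sin²β = 0.8091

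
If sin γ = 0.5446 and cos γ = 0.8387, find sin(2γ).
sin(2γ) = 2 sin γ cos γ = 0.9135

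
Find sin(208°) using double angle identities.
sin(208°) = 2 sin 104° cos 104° = -0.4695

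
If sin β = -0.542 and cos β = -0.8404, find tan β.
tan β = sin β / cos β = 0.6449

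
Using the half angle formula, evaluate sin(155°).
sin(155°) = √((1 - cos 310°)/2) = 0.4226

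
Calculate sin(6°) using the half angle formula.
sin(6°) = √((1 - cos 12°)/2) = 0.1045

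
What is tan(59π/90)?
tan(59π/90) = -1.881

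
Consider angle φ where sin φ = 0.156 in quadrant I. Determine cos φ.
cos φ = √(1 - sin²φ) = 0.9878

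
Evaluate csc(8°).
csc(8°) = 7.185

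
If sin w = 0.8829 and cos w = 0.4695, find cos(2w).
cos(2w) = cos²w - sin²w = -0.5591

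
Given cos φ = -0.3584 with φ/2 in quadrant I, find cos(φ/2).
cos(φ/2) = ±√((1 + cos φ)/2); positive since φ/2 ∈ QI, so cos(φ/2) = 0.5664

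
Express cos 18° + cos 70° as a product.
cos 18° + cos 70° = 2 cos(44°) cos(-26°)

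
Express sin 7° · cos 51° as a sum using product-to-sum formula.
sin 7° cos 51° = (1/2)[sin(7°+51°) + sin(7°-51°)]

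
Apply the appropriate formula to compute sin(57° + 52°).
sin(57° + 52°) = sin 57° cos 52° + cos 57° sin 52° = 0.9455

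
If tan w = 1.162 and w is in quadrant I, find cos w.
cos w = 0.6523 (using tan²w + 1 = sec²w)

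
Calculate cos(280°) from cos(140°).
cos(280°) = cos²140° - sin²140° = 0.1736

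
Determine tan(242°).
tan(242°) = 1.881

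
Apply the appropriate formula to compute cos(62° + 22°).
cos(62° + 22°) = cos 62° cos 22° - sin 62° sin 22° = 0.1045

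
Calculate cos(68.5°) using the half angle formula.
cos(68.5°) = √((1 + cos 137°)/2) = 0.3665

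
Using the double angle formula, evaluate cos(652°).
cos(652°) = cos²326° - sin²326° = 0.3746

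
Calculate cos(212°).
cos(212°) = -0.848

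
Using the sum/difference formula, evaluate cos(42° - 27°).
cos(42° - 27°) = cos 42° cos 27° + sin 42° sin 27° = (√6+√2)/4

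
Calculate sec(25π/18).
sec(25π/18) = -2.924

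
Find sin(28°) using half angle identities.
sin(28°) = √((1 - cos 56°)/2) = 0.4695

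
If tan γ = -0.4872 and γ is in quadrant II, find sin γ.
sin γ = 0.438 (using tan²γ + 1 = sec²γ)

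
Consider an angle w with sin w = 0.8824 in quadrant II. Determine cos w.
cos w = ±√(1 - sin²w) = -0.4705 (negative in QII)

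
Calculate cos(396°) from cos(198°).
cos(396°) = cos²198° - sin²198° = 0.809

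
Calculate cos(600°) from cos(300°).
cos(600°) = 1 - 2sin²300° = -1/2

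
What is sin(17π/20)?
sin(17π/20) = 0.454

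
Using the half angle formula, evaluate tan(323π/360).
tan(323π/360) = sin 323π/180 / (1 + cos 323π/180) = -0.3346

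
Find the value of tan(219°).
tan(219°) = 0.8098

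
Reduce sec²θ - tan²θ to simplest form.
sec²θ - tan²θ = 1 (using Pythagorean identity)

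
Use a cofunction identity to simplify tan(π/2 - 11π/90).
tan(π/2 - 11π/90) = cot(11π/90)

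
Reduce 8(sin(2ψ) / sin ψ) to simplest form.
8(sin(2ψ) / sin ψ) = 8(2 cos ψ) (using Double angle)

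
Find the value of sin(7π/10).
sin(7π/10) = 0.809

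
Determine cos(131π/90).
cos(131π/90) = -0.1392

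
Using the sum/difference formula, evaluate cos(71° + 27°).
cos(71° + 27°) = cos 71° cos 27° - sin 71° sin 27° = -0.1392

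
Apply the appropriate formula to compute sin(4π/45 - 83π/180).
sin(4π/45 - 83π/180) = sin 4π/45 cos 83π/180 - cos 4π/45 sin 83π/180 = -0.9205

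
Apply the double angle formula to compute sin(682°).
sin(682°) = 2 sin 341° cos 341° = -0.6157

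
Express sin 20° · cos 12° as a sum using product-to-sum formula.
sin 20° cos 12° = (1/2)[sin(20°+12°) + sin(20°-12°)]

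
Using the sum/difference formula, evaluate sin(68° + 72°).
sin(68° + 72°) = sin 68° cos 72° + cos 68° sin 72° = 0.6428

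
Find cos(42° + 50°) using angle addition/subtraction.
cos(42° + 50°) = cos 42° cos 50° - sin 42° sin 50° = -0.0349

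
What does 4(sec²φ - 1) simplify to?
4(sec²φ - 1) = 4(tan²φ) (using Pythagorean identity)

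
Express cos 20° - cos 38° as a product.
cos 20° - cos 38° = -2 sin(29°) sin(-9°)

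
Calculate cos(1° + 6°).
cos(1° + 6°) = cos 1° cos 6° - sin 1° sin 6° = 0.9925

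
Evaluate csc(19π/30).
csc(19π/30) = 1.095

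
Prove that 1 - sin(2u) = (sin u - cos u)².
RHS = sin²u - 2 sin u cos u + cos²u = (sin²u + cos²u) - 2 sin u cos u = 1 - sin(2u) = LHS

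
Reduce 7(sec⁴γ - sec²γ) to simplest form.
7(sec⁴γ - sec²γ) = 7(tan⁴γ + tan²γ) (using Pythagorean)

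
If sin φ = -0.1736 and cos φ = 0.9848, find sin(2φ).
sin(2φ) = 2 sin φ cos φ = -0.3419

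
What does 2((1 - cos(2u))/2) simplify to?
2((1 - cos(2u))/2) = 2(sin²u) (using Power reduction)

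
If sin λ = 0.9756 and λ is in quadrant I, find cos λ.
cos λ = 0.2196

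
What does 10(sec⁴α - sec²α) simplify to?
10(sec⁴α - sec²α) = 10(tan⁴α + tan²α) (using Pythagorean)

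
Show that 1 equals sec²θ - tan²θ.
RHS = 1/cos²θ - sin²θ/cos²θ = (1 - sin²θ)/cos²θ = cos²θ/cos²θ = 1 = LHS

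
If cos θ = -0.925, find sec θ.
sec θ = 1/cos θ = -1.081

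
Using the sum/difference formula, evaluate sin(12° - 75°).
sin(12° - 75°) = sin 12° cos 75° - cos 12° sin 75° = -0.891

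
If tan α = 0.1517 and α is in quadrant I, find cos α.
cos α = 0.9887 (using tan²α + 1 = sec²α)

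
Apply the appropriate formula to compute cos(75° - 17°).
cos(75° - 17°) = cos 75° cos 17° + sin 75° sin 17° = 0.5299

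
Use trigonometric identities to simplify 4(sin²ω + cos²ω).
4(sin²ω + cos²ω) = 4 (using Pythagorean identity)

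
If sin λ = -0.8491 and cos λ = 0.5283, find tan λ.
tan λ = sin λ / cos λ = -1.607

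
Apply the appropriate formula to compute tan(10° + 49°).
tan(10° + 49°) = (tan 10° + tan 49°)/(1 - tan 10° tan 49°) = 1.664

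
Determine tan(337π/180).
tan(337π/180) = -0.4245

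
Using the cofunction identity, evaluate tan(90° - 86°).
tan(90° - 86°) = cot(86°) = 0.06993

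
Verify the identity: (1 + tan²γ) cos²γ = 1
LHS = sec²γ · cos²γ = (1/cos²γ) · cos²γ = 1 = RHS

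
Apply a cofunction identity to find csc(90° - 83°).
csc(90° - 83°) = sec(83°) = 8.206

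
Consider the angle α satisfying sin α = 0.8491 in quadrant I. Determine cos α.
cos α = √(1 - sin²α) = 0.5282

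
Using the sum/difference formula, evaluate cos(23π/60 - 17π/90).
cos(23π/60 - 17π/90) = cos 23π/60 cos 17π/90 + sin 23π/60 sin 17π/90 = 0.8192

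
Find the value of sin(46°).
sin(46°) = 0.7193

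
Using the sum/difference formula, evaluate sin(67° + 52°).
sin(67° + 52°) = sin 67° cos 52° + cos 67° sin 52° = 0.8746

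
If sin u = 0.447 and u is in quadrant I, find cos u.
cos u = 0.8945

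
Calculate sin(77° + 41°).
sin(77° + 41°) = sin 77° cos 41° + cos 77° sin 41° = 0.8829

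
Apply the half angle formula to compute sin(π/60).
sin(π/60) = √((1 - cos π/30)/2) = 0.05234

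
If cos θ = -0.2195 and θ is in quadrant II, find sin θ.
sin θ = 0.9756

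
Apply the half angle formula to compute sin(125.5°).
sin(125.5°) = √((1 - cos 251°)/2) = 0.8141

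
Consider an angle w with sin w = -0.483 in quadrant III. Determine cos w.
cos w = ±√(1 - sin²w) = -0.8756 (negative in QIII)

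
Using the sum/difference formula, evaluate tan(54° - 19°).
tan(54° - 19°) = (tan 54° - tan 19°)/(1 + tan 54° tan 19°) = 0.7002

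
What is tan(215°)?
tan(215°) = 0.7002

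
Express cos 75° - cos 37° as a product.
cos 75° - cos 37° = -2 sin(56°) sin(19°)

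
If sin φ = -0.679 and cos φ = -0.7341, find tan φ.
tan φ = sin φ / cos φ = 0.9249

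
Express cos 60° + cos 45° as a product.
cos 60° + cos 45° = 2 cos(52.5°) cos(7.5°)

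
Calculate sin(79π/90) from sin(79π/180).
sin(79π/90) = 2 sin 79π/180 cos 79π/180 = 0.3746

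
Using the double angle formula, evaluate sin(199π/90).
sin(199π/90) = 2 sin 199π/180 cos 199π/180 = 0.6157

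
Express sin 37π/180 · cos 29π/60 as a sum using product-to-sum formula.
sin 37π/180 cos 29π/60 = (1/2)[sin(37π/180+29π/60) + sin(37π/180-29π/60)]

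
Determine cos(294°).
cos(294°) = 0.4067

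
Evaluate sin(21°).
sin(21°) = 0.3584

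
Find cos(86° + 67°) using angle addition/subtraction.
cos(86° + 67°) = cos 86° cos 67° - sin 86° sin 67° = -0.891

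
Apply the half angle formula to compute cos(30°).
cos(30°) = √((1 + cos 60°)/2) = √3/2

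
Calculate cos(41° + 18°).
cos(41° + 18°) = cos 41° cos 18° - sin 41° sin 18° = 0.515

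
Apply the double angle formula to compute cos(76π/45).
cos(76π/45) = cos²38π/45 - sin²38π/45 = 0.5592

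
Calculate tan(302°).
tan(302°) = -1.6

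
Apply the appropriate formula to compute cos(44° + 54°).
cos(44° + 54°) = cos 44° cos 54° - sin 44° sin 54° = -0.1392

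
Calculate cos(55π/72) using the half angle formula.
cos(55π/72) = -√((1 + cos 55π/36)/2) = -0.7373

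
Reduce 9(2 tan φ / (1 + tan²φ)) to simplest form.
9(2 tan φ / (1 + tan²φ)) = 9(sin(2φ)) (using Double angle)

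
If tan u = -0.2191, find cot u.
cot u = 1/tan u = -4.564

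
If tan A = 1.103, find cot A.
cot A = 1/tan A = 0.9066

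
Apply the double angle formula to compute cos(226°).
cos(226°) = cos²113° - sin²113° = -0.6947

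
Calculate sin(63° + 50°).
sin(63° + 50°) = sin 63° cos 50° + cos 63° sin 50° = 0.9205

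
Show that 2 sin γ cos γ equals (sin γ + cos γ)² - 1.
RHS = sin²γ + 2 sin γ cos γ + cos²γ - 1 = (sin²γ + cos²γ) + 2 sin γ cos γ - 1 = 1 + 2 sin γ cos γ - 1 = 2 sin γ cos γ = LHS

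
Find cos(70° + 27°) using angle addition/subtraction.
cos(70° + 27°) = cos 70° cos 27° - sin 70° sin 27° = -0.1219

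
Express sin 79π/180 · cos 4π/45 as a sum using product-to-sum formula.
sin 79π/180 cos 4π/45 = (1/2)[sin(79π/180+4π/45) + sin(79π/180-4π/45)]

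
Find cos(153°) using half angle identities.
cos(153°) = -√((1 + cos 306°)/2) = -0.891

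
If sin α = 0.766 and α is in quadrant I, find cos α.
cos α = 0.6428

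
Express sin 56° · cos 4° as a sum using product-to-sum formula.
sin 56° cos 4° = (1/2)[sin(56°+4°) + sin(56°-4°)]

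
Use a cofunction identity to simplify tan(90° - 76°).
tan(90° - 76°) = cot(76°)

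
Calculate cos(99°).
cos(99°) = -0.1564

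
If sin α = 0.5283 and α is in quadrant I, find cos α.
cos α = 0.8491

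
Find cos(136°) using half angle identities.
cos(136°) = -√((1 + cos 272°)/2) = -0.7193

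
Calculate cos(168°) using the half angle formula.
cos(168°) = -√((1 + cos 336°)/2) = -0.9781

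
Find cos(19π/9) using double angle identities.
cos(19π/9) = cos²19π/18 - sin²19π/18 = 0.9397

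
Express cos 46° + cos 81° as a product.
cos 46° + cos 81° = 2 cos(63.5°) cos(-17.5°)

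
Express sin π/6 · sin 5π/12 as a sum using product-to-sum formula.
sin π/6 sin 5π/12 = (1/2)[cos(π/6-5π/12) - cos(π/6+5π/12)]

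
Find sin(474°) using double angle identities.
sin(474°) = 2 sin 237° cos 237° = 0.9135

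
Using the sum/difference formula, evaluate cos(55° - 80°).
cos(55° - 80°) = cos 55° cos 80° + sin 55° sin 80° = 0.9063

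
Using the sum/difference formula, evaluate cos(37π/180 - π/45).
cos(37π/180 - π/45) = cos 37π/180 cos π/45 + sin 37π/180 sin π/45 = 0.8387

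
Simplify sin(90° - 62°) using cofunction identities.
sin(90° - 62°) = cos(62°)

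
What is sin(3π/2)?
sin(3π/2) = -1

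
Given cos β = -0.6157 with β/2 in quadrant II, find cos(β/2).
cos(β/2) = ±√((1 + cos β)/2); negative since β/2 ∈ QII, so cos(β/2) = -0.4383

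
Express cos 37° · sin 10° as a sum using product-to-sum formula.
cos 37° sin 10° = (1/2)[sin(37°+10°) - sin(37°-10°)]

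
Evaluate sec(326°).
sec(326°) = 1.206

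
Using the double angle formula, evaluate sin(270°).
sin(270°) = 2 sin 135° cos 135° = -1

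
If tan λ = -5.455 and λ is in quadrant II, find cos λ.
cos λ = -0.1803 (using tan²λ + 1 = sec²λ)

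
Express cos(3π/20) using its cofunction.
cos(3π/20) = sin(π/2 - 3π/20) = sin(7π/20)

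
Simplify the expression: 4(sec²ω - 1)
4(sec²ω - 1) = 4(tan²ω) (using Pythagorean identity)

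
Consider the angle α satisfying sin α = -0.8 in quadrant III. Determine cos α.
cos α = ±√(1 - sin²α) = -0.6 (negative in QIII)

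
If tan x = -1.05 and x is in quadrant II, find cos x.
cos x = -0.6897 (using tan²x + 1 = sec²x)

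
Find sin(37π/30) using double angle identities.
sin(37π/30) = 2 sin 37π/60 cos 37π/60 = -0.6691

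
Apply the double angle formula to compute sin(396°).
sin(396°) = 2 sin 198° cos 198° = 0.5878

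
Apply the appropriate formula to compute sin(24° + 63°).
sin(24° + 63°) = sin 24° cos 63° + cos 24° sin 63° = 0.9986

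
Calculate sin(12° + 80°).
sin(12° + 80°) = sin 12° cos 80° + cos 12° sin 80° = 0.9994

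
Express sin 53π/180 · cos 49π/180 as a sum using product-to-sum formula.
sin 53π/180 cos 49π/180 = (1/2)[sin(53π/180+49π/180) + sin(53π/180-49π/180)]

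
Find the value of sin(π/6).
sin(π/6) = 1/2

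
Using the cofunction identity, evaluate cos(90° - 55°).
cos(90° - 55°) = sin(55°) = 0.8192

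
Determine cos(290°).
cos(290°) = 0.342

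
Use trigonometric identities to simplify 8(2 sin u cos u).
8(2 sin u cos u) = 8(sin(2u)) (using Double angle)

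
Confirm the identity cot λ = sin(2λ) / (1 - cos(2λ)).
RHS = 2 sin λ cos λ / (2sin²λ) = cos λ/sin λ = cot λ = LHS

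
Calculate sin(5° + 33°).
sin(5° + 33°) = sin 5° cos 33° + cos 5° sin 33° = 0.6157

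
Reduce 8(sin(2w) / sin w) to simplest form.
8(sin(2w) / sin w) = 8(2 cos w) (using Double angle)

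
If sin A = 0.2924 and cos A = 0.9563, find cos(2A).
cos(2A) = cos²A - sin²A = 0.829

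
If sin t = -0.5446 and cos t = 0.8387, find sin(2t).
sin(2t) = 2 sin t cos t = -0.9135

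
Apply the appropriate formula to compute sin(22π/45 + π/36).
sin(22π/45 + π/36) = sin 22π/45 cos π/36 + cos 22π/45 sin π/36 = 0.9986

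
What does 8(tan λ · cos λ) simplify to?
8(tan λ · cos λ) = 8(sin λ) (using Quotient identity)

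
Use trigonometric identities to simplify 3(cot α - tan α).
3(cot α - tan α) = 3(2 cot(2α)) (using Double angle)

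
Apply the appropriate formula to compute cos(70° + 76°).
cos(70° + 76°) = cos 70° cos 76° - sin 70° sin 76° = -0.829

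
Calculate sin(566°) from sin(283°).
sin(566°) = 2 sin 283° cos 283° = -0.4384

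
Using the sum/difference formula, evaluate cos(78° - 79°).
cos(78° - 79°) = cos 78° cos 79° + sin 78° sin 79° = 0.9998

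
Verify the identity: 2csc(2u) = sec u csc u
LHS = 2/sin(2u) = 2/(2 sin u cos u) = 1/(sin u cos u) = (1/cos u)(1/sin u) = sec u csc u = RHS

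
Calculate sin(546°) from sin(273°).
sin(546°) = 2 sin 273° cos 273° = -0.1045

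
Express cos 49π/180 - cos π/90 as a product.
cos 49π/180 - cos π/90 = -2 sin(17π/120) sin(47π/360)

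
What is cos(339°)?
cos(339°) = 0.9336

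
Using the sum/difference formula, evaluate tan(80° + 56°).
tan(80° + 56°) = (tan 80° + tan 56°)/(1 - tan 80° tan 56°) = -0.9657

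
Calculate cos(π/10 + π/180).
cos(π/10 + π/180) = cos π/10 cos π/180 - sin π/10 sin π/180 = 0.9455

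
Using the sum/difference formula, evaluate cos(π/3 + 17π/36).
cos(π/3 + 17π/36) = cos π/3 cos 17π/36 - sin π/3 sin 17π/36 = -0.8192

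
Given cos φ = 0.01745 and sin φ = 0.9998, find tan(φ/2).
tan(φ/2) = sin φ / (1 + cos φ) = 0.9827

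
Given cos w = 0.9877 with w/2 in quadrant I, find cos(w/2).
cos(w/2) = ±√((1 + cos w)/2); positive since w/2 ∈ QI, so cos(w/2) = 0.9969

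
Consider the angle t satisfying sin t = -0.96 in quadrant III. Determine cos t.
cos t = ±√(1 - sin²t) = -0.28 (negative in QIII)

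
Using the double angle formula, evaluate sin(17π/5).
sin(17π/5) = 2 sin 17π/10 cos 17π/10 = -0.9511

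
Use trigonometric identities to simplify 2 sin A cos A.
2 sin A cos A = sin(2A) (using Double angle)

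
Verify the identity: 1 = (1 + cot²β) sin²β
RHS = csc²β · sin²β = (1/sin²β) · sin²β = 1 = LHS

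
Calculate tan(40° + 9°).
tan(40° + 9°) = (tan 40° + tan 9°)/(1 - tan 40° tan 9°) = 1.15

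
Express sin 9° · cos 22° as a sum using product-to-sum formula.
sin 9° cos 22° = (1/2)[sin(9°+22°) + sin(9°-22°)]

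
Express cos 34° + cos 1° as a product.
cos 34° + cos 1° = 2 cos(17.5°) cos(16.5°)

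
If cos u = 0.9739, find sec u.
sec u = 1/cos u = 1.027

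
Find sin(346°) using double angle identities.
sin(346°) = 2 sin 173° cos 173° = -0.2419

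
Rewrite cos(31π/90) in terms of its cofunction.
cos(31π/90) = sin(π/2 - 31π/90) = sin(7π/45)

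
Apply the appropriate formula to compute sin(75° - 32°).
sin(75° - 32°) = sin 75° cos 32° - cos 75° sin 32° = 0.682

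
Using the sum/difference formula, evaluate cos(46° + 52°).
cos(46° + 52°) = cos 46° cos 52° - sin 46° sin 52° = -0.1392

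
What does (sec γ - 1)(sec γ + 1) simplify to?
(sec γ - 1)(sec γ + 1) = tan²γ (using Diff. of squares)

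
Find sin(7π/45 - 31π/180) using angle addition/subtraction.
sin(7π/45 - 31π/180) = sin 7π/45 cos 31π/180 - cos 7π/45 sin 31π/180 = -0.05234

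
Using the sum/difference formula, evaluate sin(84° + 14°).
sin(84° + 14°) = sin 84° cos 14° + cos 84° sin 14° = 0.9903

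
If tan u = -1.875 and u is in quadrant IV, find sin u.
sin u = -0.8824 (using tan²u + 1 = sec²u)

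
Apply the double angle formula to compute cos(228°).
cos(228°) = cos²114° - sin²114° = -0.6691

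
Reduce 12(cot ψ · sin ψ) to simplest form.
12(cot ψ · sin ψ) = 12(cos ψ) (using Quotient identity)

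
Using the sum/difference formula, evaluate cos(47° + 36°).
cos(47° + 36°) = cos 47° cos 36° - sin 47° sin 36° = 0.1219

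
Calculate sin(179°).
sin(179°) = 0.01745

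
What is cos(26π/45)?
cos(26π/45) = -0.2419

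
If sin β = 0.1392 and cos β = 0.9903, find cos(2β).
cos(2β) = cos²β - sin²β = 0.9613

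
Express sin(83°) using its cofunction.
sin(83°) = cos(90° - 83°) = cos(7°)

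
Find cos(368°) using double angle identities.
cos(368°) = 1 - 2sin²184° = 0.9903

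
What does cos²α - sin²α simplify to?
cos²α - sin²α = cos(2α) (using Double angle)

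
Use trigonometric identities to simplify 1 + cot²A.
1 + cot²A = csc²A (using Pythagorean identity)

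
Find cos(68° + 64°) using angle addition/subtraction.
cos(68° + 64°) = cos 68° cos 64° - sin 68° sin 64° = -0.6691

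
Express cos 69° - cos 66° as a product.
cos 69° - cos 66° = -2 sin(67.5°) sin(1.5°)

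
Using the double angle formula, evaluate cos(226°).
cos(226°) = cos²113° - sin²113° = -0.6947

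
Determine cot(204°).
cot(204°) = 2.246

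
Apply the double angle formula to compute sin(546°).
sin(546°) = 2 sin 273° cos 273° = -0.1045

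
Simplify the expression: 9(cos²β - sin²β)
9(cos²β - sin²β) = 9(cos(2β)) (using Double angle)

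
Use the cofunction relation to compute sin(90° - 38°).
sin(90° - 38°) = cos(38°) = 0.788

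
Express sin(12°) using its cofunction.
sin(12°) = cos(90° - 12°) = cos(78°)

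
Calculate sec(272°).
sec(272°) = 28.65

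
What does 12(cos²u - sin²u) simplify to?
12(cos²u - sin²u) = 12(cos(2u)) (using Double angle)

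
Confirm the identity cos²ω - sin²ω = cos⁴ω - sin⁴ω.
RHS = (cos²ω - sin²ω)(cos²ω + sin²ω) = (cos²ω - sin²ω) · 1 = cos²ω - sin²ω = LHS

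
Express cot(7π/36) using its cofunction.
cot(7π/36) = tan(π/2 - 7π/36) = tan(11π/36)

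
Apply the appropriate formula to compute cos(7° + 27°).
cos(7° + 27°) = cos 7° cos 27° - sin 7° sin 27° = 0.829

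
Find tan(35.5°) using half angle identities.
tan(35.5°) = sin 71° / (1 + cos 71°) = 0.7133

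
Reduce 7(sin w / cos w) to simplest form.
7(sin w / cos w) = 7(tan w) (using Quotient identity)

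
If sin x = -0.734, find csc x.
csc x = 1/sin x = -1.362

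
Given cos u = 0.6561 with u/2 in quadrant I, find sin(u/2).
sin(u/2) = ±√((1 - cos u)/2); positive since u/2 ∈ QI, so sin(u/2) = 0.4147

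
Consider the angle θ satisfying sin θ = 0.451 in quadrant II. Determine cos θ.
cos θ = ±√(1 - sin²θ) = -0.8925 (negative in QII)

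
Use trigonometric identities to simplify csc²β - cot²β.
csc²β - cot²β = 1 (using Pythagorean identity)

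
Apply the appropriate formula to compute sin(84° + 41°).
sin(84° + 41°) = sin 84° cos 41° + cos 84° sin 41° = 0.8192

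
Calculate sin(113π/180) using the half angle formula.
sin(113π/180) = √((1 - cos 113π/90)/2) = 0.9205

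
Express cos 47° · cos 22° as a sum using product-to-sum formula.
cos 47° cos 22° = (1/2)[cos(47°-22°) + cos(47°+22°)]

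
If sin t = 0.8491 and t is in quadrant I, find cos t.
cos t = 0.5282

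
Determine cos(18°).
cos(18°) = 0.9511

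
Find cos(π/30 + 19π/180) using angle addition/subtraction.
cos(π/30 + 19π/180) = cos π/30 cos 19π/180 - sin π/30 sin 19π/180 = 0.9063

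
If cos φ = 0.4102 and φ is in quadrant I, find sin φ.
sin φ = 0.912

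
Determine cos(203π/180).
cos(203π/180) = -0.9205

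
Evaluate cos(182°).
cos(182°) = -0.9994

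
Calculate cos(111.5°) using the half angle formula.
cos(111.5°) = -√((1 + cos 223°)/2) = -0.3665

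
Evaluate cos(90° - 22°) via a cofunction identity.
cos(90° - 22°) = sin(22°) = 0.3746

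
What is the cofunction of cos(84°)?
cos(84°) = sin(90° - 84°) = sin(6°)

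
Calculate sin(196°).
sin(196°) = -0.2756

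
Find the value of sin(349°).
sin(349°) = -0.1908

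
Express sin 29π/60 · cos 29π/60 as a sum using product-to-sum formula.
sin 29π/60 cos 29π/60 = (1/2)[sin(29π/60+29π/60) + sin(29π/60-29π/60)]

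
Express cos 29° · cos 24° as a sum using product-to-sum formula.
cos 29° cos 24° = (1/2)[cos(29°-24°) + cos(29°+24°)]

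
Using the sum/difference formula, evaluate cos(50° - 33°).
cos(50° - 33°) = cos 50° cos 33° + sin 50° sin 33° = 0.9563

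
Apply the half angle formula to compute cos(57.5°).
cos(57.5°) = √((1 + cos 115°)/2) = 0.5373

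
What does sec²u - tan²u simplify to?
sec²u - tan²u = 1 (using Pythagorean identity)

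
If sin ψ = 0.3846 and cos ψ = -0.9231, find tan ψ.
tan ψ = sin ψ / cos ψ = -0.4166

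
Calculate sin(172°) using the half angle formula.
sin(172°) = √((1 - cos 344°)/2) = 0.1392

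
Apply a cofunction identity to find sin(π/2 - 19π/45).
sin(π/2 - 19π/45) = cos(19π/45) = 0.2419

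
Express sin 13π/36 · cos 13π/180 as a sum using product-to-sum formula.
sin 13π/36 cos 13π/180 = (1/2)[sin(13π/36+13π/180) + sin(13π/36-13π/180)]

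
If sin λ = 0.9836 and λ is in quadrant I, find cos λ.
cos λ = 0.1804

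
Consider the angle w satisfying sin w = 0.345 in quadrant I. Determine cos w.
cos w = √(1 - sin²w) = 0.9386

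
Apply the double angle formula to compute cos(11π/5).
cos(11π/5) = cos²11π/10 - sin²11π/10 = 0.809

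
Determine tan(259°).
tan(259°) = 5.145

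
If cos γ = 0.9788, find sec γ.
sec γ = 1/cos γ = 1.022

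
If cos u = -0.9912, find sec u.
sec u = 1/cos u = -1.009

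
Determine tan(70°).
tan(70°) = 2.747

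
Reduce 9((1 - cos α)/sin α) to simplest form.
9((1 - cos α)/sin α) = 9(tan(α/2)) (using Half angle)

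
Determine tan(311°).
tan(311°) = -1.15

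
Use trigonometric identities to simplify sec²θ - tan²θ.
sec²θ - tan²θ = 1 (using Pythagorean identity)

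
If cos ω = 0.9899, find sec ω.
sec ω = 1/cos ω = 1.01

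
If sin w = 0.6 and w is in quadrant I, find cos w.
cos w = 0.8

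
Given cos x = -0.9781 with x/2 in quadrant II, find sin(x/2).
sin(x/2) = ±√((1 - cos x)/2); positive since x/2 ∈ QII, so sin(x/2) = 0.9945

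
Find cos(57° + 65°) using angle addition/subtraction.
cos(57° + 65°) = cos 57° cos 65° - sin 57° sin 65° = -0.5299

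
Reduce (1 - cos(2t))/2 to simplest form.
(1 - cos(2t))/2 = sin²t (using Power reduction)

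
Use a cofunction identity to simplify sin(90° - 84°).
sin(90° - 84°) = cos(84°)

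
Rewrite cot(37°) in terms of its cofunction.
cot(37°) = tan(90° - 37°) = tan(53°)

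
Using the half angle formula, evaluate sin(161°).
sin(161°) = √((1 - cos 322°)/2) = 0.3256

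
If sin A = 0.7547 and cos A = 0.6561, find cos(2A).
cos(2A) = cos²A - sin²A = -0.1391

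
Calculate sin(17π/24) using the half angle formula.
sin(17π/24) = √((1 - cos 17π/12)/2) = 0.7934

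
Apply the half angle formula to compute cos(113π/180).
cos(113π/180) = -√((1 + cos 113π/90)/2) = -0.3907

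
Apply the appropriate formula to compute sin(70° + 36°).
sin(70° + 36°) = sin 70° cos 36° + cos 70° sin 36° = 0.9613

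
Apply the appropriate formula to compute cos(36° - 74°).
cos(36° - 74°) = cos 36° cos 74° + sin 36° sin 74° = 0.788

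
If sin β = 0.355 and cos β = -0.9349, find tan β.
tan β = sin β / cos β = -0.3797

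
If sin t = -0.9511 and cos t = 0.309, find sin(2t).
sin(2t) = 2 sin t cos t = -0.5878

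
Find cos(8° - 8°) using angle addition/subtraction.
cos(8° - 8°) = cos 8° cos 8° + sin 8° sin 8° = 1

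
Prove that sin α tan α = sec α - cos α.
RHS = 1/cos α - cos α = (1 - cos²α)/cos α = sin²α/cos α = sin α · (sin α/cos α) = sin α tan α = LHS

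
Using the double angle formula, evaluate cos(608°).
cos(608°) = 2cos²304° - 1 = -0.3746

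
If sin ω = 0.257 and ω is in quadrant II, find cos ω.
cos ω = -0.9664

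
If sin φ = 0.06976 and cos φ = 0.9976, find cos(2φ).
cos(2φ) = cos²φ - sin²φ = 0.9903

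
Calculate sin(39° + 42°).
sin(39° + 42°) = sin 39° cos 42° + cos 39° sin 42° = 0.9877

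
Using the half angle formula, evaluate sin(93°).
sin(93°) = √((1 - cos 186°)/2) = 0.9986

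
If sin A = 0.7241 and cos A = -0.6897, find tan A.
tan A = sin A / cos A = -1.05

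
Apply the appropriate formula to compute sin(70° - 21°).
sin(70° - 21°) = sin 70° cos 21° - cos 70° sin 21° = 0.7547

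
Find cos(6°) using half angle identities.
cos(6°) = √((1 + cos 12°)/2) = 0.9945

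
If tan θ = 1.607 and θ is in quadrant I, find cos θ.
cos θ = 0.5283 (using tan²θ + 1 = sec²θ)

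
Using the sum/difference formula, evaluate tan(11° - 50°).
tan(11° - 50°) = (tan 11° - tan 50°)/(1 + tan 11° tan 50°) = -0.8098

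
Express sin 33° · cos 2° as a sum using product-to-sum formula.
sin 33° cos 2° = (1/2)[sin(33°+2°) + sin(33°-2°)]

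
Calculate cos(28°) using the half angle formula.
cos(28°) = √((1 + cos 56°)/2) = 0.8829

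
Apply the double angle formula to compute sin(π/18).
sin(π/18) = 2 sin π/36 cos π/36 = 0.1736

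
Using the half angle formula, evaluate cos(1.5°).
cos(1.5°) = √((1 + cos 3°)/2) = 0.9997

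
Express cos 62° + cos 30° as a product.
cos 62° + cos 30° = 2 cos(46°) cos(16°)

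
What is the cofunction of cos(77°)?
cos(77°) = sin(90° - 77°) = sin(13°)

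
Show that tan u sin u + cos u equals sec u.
LHS = sin²u/cos u + cos u = (sin²u + cos²u)/cos u = 1/cos u = sec u = RHS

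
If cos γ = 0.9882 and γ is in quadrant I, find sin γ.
sin γ = 0.1532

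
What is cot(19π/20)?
cot(19π/20) = -6.314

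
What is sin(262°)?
sin(262°) = -0.9903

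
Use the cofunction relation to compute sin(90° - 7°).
sin(90° - 7°) = cos(7°) = 0.9925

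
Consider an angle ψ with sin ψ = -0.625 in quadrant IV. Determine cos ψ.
cos ψ = √(1 - sin²ψ) = 0.7806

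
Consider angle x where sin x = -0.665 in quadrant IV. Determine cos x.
cos x = √(1 - sin²x) = 0.7468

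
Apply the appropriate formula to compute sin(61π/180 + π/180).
sin(61π/180 + π/180) = sin 61π/180 cos π/180 + cos 61π/180 sin π/180 = 0.8829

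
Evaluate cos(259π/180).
cos(259π/180) = -0.1908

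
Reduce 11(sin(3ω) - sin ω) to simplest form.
11(sin(3ω) - sin ω) = 11(2 cos(2ω) sin ω) (using Sum-to-product)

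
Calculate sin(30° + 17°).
sin(30° + 17°) = sin 30° cos 17° + cos 30° sin 17° = 0.7314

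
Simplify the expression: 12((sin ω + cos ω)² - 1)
12((sin ω + cos ω)² - 1) = 12(sin(2ω)) (using Pythagorean + double angle)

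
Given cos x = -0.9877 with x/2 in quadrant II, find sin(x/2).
sin(x/2) = ±√((1 - cos x)/2); positive since x/2 ∈ QII, so sin(x/2) = 0.9969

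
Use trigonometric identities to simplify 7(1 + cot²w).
7(1 + cot²w) = 7(csc²w) (using Pythagorean identity)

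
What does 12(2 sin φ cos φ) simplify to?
12(2 sin φ cos φ) = 12(sin(2φ)) (using Double angle)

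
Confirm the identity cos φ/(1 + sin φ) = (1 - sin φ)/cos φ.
RHS = (1 - sin φ)(1 + sin φ) / (cos φ(1 + sin φ)) = (1 - sin²φ) / (cos φ(1 + sin φ)) = cos²φ / (cos φ(1 + sin φ)) = cos φ/(1 + sin φ) = LHS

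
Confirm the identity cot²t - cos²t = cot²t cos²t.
LHS = cos²t/sin²t - cos²t = cos²t(1/sin²t - 1) = cos²t · (1 - sin²t)/sin²t = cos²t · cos²t/sin²t = cos²t · cot²t = RHS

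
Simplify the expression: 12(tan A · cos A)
12(tan A · cos A) = 12(sin A) (using Quotient identity)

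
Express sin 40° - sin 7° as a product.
sin 40° - sin 7° = 2 cos(23.5°) sin(16.5°)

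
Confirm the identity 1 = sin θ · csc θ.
RHS = sin θ · (1/sin θ) = 1 = LHS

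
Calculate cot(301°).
cot(301°) = -0.6009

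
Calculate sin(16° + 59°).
sin(16° + 59°) = sin 16° cos 59° + cos 16° sin 59° = (√6+√2)/4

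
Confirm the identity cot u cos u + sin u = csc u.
LHS = cos²u/sin u + sin u = (cos²u + sin²u)/sin u = 1/sin u = csc u = RHS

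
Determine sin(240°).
sin(240°) = -√3/2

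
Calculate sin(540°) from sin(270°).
sin(540°) = 2 sin 270° cos 270° = 0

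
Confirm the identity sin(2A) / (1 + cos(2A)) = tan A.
LHS = 2 sin A cos A / (2cos²A) = sin A/cos A = tan A = RHS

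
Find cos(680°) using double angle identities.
cos(680°) = cos²340° - sin²340° = 0.766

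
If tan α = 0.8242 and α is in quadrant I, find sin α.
sin α = 0.636 (using tan²α + 1 = sec²α)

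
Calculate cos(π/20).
cos(π/20) = 0.9877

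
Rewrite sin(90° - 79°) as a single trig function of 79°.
sin(90° - 79°) = cos(79°)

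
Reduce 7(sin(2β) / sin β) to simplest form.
7(sin(2β) / sin β) = 7(2 cos β) (using Double angle)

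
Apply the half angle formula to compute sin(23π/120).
sin(23π/120) = √((1 - cos 23π/60)/2) = 0.5664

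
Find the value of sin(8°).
sin(8°) = 0.1392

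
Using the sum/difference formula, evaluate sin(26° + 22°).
sin(26° + 22°) = sin 26° cos 22° + cos 26° sin 22° = 0.7431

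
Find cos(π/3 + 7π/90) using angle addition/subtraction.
cos(π/3 + 7π/90) = cos π/3 cos 7π/90 - sin π/3 sin 7π/90 = 0.2756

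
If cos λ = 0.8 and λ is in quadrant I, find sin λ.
sin λ = 0.6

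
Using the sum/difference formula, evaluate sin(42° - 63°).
sin(42° - 63°) = sin 42° cos 63° - cos 42° sin 63° = -0.3584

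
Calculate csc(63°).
csc(63°) = 1.122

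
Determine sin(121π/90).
sin(121π/90) = -0.8829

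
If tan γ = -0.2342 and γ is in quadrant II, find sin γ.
sin γ = 0.228 (using tan²γ + 1 = sec²γ)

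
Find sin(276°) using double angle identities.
sin(276°) = 2 sin 138° cos 138° = -0.9945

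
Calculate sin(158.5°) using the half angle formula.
sin(158.5°) = √((1 - cos 317°)/2) = 0.3665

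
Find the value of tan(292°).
tan(292°) = -2.475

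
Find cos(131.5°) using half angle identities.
cos(131.5°) = -√((1 + cos 263°)/2) = -0.6626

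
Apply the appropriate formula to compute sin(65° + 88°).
sin(65° + 88°) = sin 65° cos 88° + cos 65° sin 88° = 0.454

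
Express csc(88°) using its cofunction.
csc(88°) = sec(90° - 88°) = sec(2°)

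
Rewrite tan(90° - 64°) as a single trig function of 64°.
tan(90° - 64°) = cot(64°)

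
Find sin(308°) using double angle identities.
sin(308°) = 2 sin 154° cos 154° = -0.788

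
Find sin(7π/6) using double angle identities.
sin(7π/6) = 2 sin 7π/12 cos 7π/12 = -1/2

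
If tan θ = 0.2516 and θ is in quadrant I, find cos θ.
cos θ = 0.9698 (using tan²θ + 1 = sec²θ)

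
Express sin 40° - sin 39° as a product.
sin 40° - sin 39° = 2 cos(39.5°) sin(0.5°)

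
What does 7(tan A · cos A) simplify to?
7(tan A · cos A) = 7(sin A) (using Quotient identity)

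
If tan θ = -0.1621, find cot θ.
cot θ = 1/tan θ = -6.169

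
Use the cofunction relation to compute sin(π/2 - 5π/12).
sin(π/2 - 5π/12) = cos(5π/12) = (√6-√2)/4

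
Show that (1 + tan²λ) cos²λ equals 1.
LHS = sec²λ · cos²λ = (1/cos²λ) · cos²λ = 1 = RHS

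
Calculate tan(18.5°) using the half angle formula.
tan(18.5°) = sin 37° / (1 + cos 37°) = 0.3346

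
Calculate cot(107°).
cot(107°) = -0.3057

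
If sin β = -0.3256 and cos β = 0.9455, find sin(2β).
sin(2β) = 2 sin β cos β = -0.6157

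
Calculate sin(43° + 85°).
sin(43° + 85°) = sin 43° cos 85° + cos 43° sin 85° = 0.788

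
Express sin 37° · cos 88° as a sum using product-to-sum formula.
sin 37° cos 88° = (1/2)[sin(37°+88°) + sin(37°-88°)]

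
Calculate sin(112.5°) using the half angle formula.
sin(112.5°) = √((1 - cos 225°)/2) = √(2+√2)/2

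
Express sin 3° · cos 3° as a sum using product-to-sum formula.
sin 3° cos 3° = (1/2)[sin(3°+3°) + sin(3°-3°)]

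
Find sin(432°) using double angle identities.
sin(432°) = 2 sin 216° cos 216° = 0.9511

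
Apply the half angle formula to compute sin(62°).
sin(62°) = √((1 - cos 124°)/2) = 0.8829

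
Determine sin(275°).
sin(275°) = -0.9962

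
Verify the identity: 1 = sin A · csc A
RHS = sin A · (1/sin A) = 1 = LHS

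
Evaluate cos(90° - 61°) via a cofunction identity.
cos(90° - 61°) = sin(61°) = 0.8746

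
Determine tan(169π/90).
tan(169π/90) = -0.404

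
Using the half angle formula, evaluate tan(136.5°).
tan(136.5°) = sin 273° / (1 + cos 273°) = -0.949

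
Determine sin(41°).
sin(41°) = 0.6561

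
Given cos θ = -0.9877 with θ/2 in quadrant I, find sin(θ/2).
sin(θ/2) = ±√((1 - cos θ)/2); positive since θ/2 ∈ QI, so sin(θ/2) = 0.9969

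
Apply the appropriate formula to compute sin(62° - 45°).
sin(62° - 45°) = sin 62° cos 45° - cos 62° sin 45° = 0.2924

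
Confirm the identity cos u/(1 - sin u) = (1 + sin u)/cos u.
RHS = (1 + sin u)(1 - sin u) / (cos u(1 - sin u)) = (1 - sin²u) / (cos u(1 - sin u)) = cos²u / (cos u(1 - sin u)) = cos u/(1 - sin u) = LHS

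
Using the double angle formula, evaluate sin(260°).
sin(260°) = 2 sin 130° cos 130° = -0.9848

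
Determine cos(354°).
cos(354°) = 0.9945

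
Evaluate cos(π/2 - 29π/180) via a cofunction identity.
cos(π/2 - 29π/180) = sin(29π/180) = 0.4848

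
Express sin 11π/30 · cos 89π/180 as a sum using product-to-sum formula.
sin 11π/30 cos 89π/180 = (1/2)[sin(11π/30+89π/180) + sin(11π/30-89π/180)]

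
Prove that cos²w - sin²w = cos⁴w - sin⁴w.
RHS = (cos²w - sin²w)(cos²w + sin²w) = (cos²w - sin²w) · 1 = cos²w - sin²w = LHS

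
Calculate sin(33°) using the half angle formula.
sin(33°) = √((1 - cos 66°)/2) = 0.5446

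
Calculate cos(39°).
cos(39°) = 0.7771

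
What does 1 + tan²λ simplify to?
1 + tan²λ = sec²λ (using Pythagorean identity)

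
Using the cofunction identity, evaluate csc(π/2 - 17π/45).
csc(π/2 - 17π/45) = sec(17π/45) = 2.669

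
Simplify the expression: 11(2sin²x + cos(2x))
11(2sin²x + cos(2x)) = 11 (using Double angle)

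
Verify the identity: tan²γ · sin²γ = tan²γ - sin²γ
RHS = sin²γ/cos²γ - sin²γ = sin²γ(1/cos²γ - 1) = sin²γ · (1 - cos²γ)/cos²γ = sin²γ · sin²γ/cos²γ = sin²γ · tan²γ = LHS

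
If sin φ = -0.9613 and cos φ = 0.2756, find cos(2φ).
cos(2φ) = cos²φ - sin²φ = -0.8481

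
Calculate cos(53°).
cos(53°) = 0.6018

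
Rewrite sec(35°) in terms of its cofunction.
sec(35°) = csc(90° - 35°) = csc(55°)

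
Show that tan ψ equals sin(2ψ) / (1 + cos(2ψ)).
RHS = 2 sin ψ cos ψ / (2cos²ψ) = sin ψ/cos ψ = tan ψ = LHS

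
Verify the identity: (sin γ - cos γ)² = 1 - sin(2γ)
LHS = sin²γ - 2 sin γ cos γ + cos²γ = (sin²γ + cos²γ) - 2 sin γ cos γ = 1 - sin(2γ) = RHS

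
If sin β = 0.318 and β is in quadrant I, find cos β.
cos β = 0.9481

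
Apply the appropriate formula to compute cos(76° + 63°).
cos(76° + 63°) = cos 76° cos 63° - sin 76° sin 63° = -0.7547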